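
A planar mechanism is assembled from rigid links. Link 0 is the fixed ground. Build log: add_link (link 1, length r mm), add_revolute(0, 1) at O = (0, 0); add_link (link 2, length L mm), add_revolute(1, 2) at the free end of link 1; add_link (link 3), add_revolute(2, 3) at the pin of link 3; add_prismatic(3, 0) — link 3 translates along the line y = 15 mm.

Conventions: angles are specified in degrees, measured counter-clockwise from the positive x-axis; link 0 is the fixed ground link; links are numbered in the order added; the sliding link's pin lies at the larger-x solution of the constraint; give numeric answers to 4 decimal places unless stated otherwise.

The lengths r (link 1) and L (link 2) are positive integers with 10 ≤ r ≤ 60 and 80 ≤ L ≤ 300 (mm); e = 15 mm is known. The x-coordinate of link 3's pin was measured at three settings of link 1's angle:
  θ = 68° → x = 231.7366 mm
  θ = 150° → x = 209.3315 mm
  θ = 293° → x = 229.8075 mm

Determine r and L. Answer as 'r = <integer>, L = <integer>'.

constraint per measurement: (x − r cos θ)² + (r sin θ − e)² = L²
subtracting the θ₁ and θ₂ equations cancels the r² and L² terms:
r = (x₁² − x₂²) / (2[(x₁cos θ₁ + e sin θ₁) − (x₂cos θ₂ + e sin θ₂)]) = 18.0000 → r = 18
L² = (x₁ − r cos θ₁)² + (r sin θ₁ − e)² = 50625.0104 → L = 225.0000 → L = 225
check at θ₃=293°: x = 229.8075 (printed 229.8075) ✓

r = 18, L = 225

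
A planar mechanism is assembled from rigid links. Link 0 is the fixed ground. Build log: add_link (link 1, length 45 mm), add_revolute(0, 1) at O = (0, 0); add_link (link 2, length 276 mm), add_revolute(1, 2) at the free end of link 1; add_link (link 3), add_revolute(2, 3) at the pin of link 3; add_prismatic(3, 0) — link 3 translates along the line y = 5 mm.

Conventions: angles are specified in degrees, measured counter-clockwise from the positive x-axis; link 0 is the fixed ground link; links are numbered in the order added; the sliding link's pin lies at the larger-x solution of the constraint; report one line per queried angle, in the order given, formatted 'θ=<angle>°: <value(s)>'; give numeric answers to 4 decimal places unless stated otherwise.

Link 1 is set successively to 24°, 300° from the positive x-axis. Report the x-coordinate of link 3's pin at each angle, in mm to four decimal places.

geometry: r = 45 mm, L = 276 mm, e = 5 mm
θ=24°: crank pin P = (r cos θ, r sin θ) = (41.109546, 18.303149)
θ=24°: h = r sin θ − e = 18.303149 − 5 = 13.303149
θ=24°: x = r cos θ + √(L² − h²) = 41.109546 + 275.679209 = 316.788755
θ=300°: crank pin P = (r cos θ, r sin θ) = (22.500000, -38.971143)
θ=300°: h = r sin θ − e = -38.971143 − 5 = -43.971143
θ=300°: x = r cos θ + √(L² − h²) = 22.500000 + 272.474840 = 294.974840

θ=24°: 316.7888
θ=300°: 294.9748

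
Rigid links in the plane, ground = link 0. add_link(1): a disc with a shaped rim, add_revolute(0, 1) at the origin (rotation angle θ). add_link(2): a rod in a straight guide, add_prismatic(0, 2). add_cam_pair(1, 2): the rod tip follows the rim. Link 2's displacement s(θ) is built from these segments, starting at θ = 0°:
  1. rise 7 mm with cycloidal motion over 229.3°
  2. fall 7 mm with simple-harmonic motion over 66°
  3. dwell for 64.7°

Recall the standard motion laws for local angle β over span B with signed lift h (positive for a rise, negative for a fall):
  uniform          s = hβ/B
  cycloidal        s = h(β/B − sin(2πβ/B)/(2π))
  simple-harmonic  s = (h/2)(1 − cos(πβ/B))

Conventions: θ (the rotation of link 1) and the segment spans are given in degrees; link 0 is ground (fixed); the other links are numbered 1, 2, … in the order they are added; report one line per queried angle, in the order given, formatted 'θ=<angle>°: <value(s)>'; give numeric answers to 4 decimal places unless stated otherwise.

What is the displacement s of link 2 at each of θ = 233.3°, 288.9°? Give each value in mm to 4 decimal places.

segment 1 (0° to 229.3°, cycloidal, h = 7) is passed completely: s = 0.0000 + (7) = 7.0000
θ = 233.3° falls in segment 2 (229.3° to 295.3°, simple-harmonic, h = -7): β = 233.3 − 229.3 = 4°, B = 66°; Δs = -7/2·(1 − cos(π·0.0606)) = -0.0632; s = 7.0000 − 0.0632 = 6.9368
θ = 288.9° falls in segment 2 (229.3° to 295.3°, simple-harmonic, h = -7): β = 288.9 − 229.3 = 59.6°, B = 66°; Δs = -7/2·(1 − cos(π·0.9030)) = -6.8388; s = 7.0000 − 6.8388 = 0.1612

θ=233.3°: 6.9368
θ=288.9°: 0.1612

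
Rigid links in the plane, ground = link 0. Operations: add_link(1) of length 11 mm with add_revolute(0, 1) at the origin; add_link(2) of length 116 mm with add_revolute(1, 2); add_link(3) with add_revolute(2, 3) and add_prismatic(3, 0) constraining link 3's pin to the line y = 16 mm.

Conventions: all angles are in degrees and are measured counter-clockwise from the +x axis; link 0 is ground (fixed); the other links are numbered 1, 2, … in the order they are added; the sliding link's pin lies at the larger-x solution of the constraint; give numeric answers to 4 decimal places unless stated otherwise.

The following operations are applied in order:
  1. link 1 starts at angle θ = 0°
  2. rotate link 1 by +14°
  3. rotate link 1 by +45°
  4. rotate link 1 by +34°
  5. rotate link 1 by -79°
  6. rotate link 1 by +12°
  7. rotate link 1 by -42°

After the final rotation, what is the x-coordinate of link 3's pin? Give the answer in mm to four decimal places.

geometry: r = 11 mm, L = 116 mm, e = 16 mm; θ starts at 0°
rotate link 1 by +14°: θ ← 0° +14° = 14°
rotate link 1 by +45°: θ ← 14° +45° = 59°
rotate link 1 by +34°: θ ← 59° +34° = 93°
rotate link 1 by -79°: θ ← 93° -79° = 14°
rotate link 1 by +12°: θ ← 14° +12° = 26°
rotate link 1 by -42°: θ ← 26° -42° = -16°
crank pin P = (r cos θ, r sin θ) = (10.573879, -3.032011)
h = r sin θ − e = -3.032011 − 16 = -19.032011
x = r cos θ + √(L² − h²) = 10.573879 + 114.428067 = 125.001946

125.0019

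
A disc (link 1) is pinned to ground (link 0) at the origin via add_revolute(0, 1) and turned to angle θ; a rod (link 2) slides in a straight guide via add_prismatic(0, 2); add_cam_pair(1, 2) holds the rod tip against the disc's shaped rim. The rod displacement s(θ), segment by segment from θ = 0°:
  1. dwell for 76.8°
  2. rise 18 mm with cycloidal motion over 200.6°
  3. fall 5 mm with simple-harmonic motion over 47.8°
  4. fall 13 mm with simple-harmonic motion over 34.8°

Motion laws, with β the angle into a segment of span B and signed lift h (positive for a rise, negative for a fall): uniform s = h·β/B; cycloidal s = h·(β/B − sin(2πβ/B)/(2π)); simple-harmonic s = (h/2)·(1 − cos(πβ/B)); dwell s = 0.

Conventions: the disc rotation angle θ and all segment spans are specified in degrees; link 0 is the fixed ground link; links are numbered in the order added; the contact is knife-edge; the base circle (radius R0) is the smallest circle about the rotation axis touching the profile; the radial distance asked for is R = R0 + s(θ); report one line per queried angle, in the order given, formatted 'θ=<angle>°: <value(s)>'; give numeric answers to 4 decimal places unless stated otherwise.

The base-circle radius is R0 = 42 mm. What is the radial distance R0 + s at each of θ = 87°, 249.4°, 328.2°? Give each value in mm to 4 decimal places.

segment 1 (0° to 76.8°, dwell): s unchanged at 0.0000
θ = 87° falls in segment 2 (76.8° to 277.4°, cycloidal, h = 18): β = 87 − 76.8 = 10.2°, B = 200.6°; Δs = 18·(0.0508 − sin(2π·0.0508)/(2π)) = 0.0155; s = 0.0000 + 0.0155 = 0.0155
θ = 249.4° falls in segment 2 (76.8° to 277.4°, cycloidal, h = 18): β = 249.4 − 76.8 = 172.6°, B = 200.6°; Δs = 18·(0.8604 − sin(2π·0.8604)/(2π)) = 17.6901; s = 0.0000 + 17.6901 = 17.6901
segment 2 (76.8° to 277.4°, cycloidal, h = 18) is passed completely: s = 0.0000 + (18) = 18.0000
segment 3 (277.4° to 325.2°, simple-harmonic, h = -5) is passed completely: s = 18.0000 + (-5) = 13.0000
θ = 328.2° falls in segment 4 (325.2° to 360°, simple-harmonic, h = -13): β = 328.2 − 325.2 = 3°, B = 34.8°; Δs = -13/2·(1 − cos(π·0.0862)) = -0.2369; s = 13.0000 − 0.2369 = 12.7631
θ=87°: R = R0 + s = 42 + 0.0155 = 42.0155
θ=249.4°: R = R0 + s = 42 + 17.6901 = 59.6901
θ=328.2°: R = R0 + s = 42 + 12.7631 = 54.7631

θ=87°: 42.0155
θ=249.4°: 59.6901
θ=328.2°: 54.7631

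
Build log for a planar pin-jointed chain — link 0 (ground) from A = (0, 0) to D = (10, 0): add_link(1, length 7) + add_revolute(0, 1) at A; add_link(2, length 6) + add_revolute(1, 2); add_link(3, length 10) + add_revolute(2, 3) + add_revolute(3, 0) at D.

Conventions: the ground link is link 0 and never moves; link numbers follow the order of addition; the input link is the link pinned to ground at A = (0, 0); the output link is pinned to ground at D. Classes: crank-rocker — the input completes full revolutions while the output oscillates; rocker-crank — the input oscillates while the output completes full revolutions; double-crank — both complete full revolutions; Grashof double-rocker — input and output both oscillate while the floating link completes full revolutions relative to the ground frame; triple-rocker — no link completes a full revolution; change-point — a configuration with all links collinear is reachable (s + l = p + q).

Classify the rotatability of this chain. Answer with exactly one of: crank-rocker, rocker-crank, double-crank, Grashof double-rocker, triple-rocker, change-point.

lengths: ground=10, input=7, coupler=6, output=10
sorted: s=6 (shortest), l=10 (longest), p+q=17
s + l = 16 vs p + q = 17
s + l < p + q (Grashof) with shortest = coupler link → Grashof double-rocker

Grashof double-rocker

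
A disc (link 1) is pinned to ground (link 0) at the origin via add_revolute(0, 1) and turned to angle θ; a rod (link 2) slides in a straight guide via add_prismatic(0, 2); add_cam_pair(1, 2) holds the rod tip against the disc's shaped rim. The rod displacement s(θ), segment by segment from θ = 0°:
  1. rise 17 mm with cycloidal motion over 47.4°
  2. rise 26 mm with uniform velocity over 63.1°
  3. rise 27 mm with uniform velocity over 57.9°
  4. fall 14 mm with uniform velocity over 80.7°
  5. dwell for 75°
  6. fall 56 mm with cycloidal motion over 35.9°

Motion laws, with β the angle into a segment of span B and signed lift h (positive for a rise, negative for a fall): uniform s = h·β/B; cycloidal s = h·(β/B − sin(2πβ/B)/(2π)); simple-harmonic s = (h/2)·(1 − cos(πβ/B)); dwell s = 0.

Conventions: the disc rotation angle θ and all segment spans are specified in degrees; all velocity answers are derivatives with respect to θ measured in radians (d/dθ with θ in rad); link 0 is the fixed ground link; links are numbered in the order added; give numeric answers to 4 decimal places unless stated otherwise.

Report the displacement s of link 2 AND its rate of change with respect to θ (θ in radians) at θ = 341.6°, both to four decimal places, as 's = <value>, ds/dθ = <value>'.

segment 1 (0° to 47.4°, cycloidal, h = 17) is passed completely: s = 0.0000 + (17) = 17.0000
segment 2 (47.4° to 110.5°, uniform, h = 26) is passed completely: s = 17.0000 + (26) = 43.0000
segment 3 (110.5° to 168.4°, uniform, h = 27) is passed completely: s = 43.0000 + (27) = 70.0000
segment 4 (168.4° to 249.1°, uniform, h = -14) is passed completely: s = 70.0000 + (-14) = 56.0000
segment 5 (249.1° to 324.1°, dwell): s unchanged at 56.0000
θ = 341.6° falls in segment 6 (324.1° to 360°, cycloidal, h = -56): β = 341.6 − 324.1 = 17.5°, B = 35.9°; Δs = -56·(0.4875 − sin(2π·0.4875)/(2π)) = -26.5968; s = 56.0000 − 26.5968 = 29.4032
velocity in seg [324.1°–360°] (cycloidal), θ in radians: β = 17.5° = 0.3054 rad, B = 35.9° = 0.6266 rad; ds/dθ = (h/B)(1 − cos(2πβ/B)) = ((-56)/0.6266)(1 − cos(2π·0.4875)) = -178.473015 mm/rad

s = 29.4032, ds/dθ = -178.4730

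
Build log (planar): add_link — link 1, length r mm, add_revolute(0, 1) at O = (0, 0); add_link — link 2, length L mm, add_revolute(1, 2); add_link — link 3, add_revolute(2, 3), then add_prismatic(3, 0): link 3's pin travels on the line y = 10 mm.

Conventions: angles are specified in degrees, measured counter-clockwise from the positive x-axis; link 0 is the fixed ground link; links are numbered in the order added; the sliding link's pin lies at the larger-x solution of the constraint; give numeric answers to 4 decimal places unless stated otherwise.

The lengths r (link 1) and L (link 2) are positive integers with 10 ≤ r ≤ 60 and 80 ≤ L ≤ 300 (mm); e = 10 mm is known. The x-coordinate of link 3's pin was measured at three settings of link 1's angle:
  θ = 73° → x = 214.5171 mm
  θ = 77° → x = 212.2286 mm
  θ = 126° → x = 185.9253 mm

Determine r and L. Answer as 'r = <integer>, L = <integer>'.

constraint per measurement: (x − r cos θ)² + (r sin θ − e)² = L²
subtracting the θ₁ and θ₂ equations cancels the r² and L² terms:
r = (x₁² − x₂²) / (2[(x₁cos θ₁ + e sin θ₁) − (x₂cos θ₂ + e sin θ₂)]) = 33.0001 → r = 33
L² = (x₁ − r cos θ₁)² + (r sin θ₁ − e)² = 42435.9889 → L = 206.0000 → L = 206
check at θ₃=126°: x = 185.9253 (printed 185.9253) ✓

r = 33, L = 206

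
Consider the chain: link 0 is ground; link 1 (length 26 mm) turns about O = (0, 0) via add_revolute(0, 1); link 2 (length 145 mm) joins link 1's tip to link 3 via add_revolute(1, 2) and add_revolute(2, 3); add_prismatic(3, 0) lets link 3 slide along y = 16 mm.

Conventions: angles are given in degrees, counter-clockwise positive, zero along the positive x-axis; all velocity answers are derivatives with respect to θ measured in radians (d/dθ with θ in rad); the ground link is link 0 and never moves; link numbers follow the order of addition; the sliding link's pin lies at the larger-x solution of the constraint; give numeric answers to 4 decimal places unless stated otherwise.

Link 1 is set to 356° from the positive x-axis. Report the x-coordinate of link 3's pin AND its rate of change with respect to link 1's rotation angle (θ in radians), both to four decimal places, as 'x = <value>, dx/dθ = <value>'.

geometry: r = 26 mm, L = 145 mm, e = 16 mm
crank pin P = (r cos θ, r sin θ) = (25.936665, -1.813668)
h = r sin θ − e = -1.813668 − 16 = -17.813668
x = r cos θ + √(L² − h²) = 25.936665 + 143.901610 = 169.838275
dx/dθ = −r sin θ − h·r cos θ/√(L² − h²) (θ in radians; h = -17.813668) = 5.024384

x = 169.8383, dx/dθ = 5.0244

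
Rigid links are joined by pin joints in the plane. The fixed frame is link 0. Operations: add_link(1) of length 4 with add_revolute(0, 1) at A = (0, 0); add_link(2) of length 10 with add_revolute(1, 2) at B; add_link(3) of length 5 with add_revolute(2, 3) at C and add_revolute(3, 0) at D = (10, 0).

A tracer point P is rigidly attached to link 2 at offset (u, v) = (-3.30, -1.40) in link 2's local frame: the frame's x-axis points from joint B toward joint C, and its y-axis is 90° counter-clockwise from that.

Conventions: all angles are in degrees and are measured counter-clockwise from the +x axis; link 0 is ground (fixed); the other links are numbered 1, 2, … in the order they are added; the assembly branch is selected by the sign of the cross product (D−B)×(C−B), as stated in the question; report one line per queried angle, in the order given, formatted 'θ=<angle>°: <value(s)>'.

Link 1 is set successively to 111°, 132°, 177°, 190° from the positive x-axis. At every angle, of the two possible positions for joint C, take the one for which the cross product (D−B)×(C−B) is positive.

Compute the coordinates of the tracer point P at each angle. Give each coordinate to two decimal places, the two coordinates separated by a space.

A=(0,0), D=(10.00,0)
θ=111°: B = A + 4.00·(cos111°, sin111°) = (-1.4335, 3.7343)
θ=111°: |BD| = 12.0279
θ=111°: circle(B,10.00) ∩ circle(D,5.00): a=9.1317, h=4.0758
θ=111°:   candidates: C₊=(8.5124,4.7736) cross=49.023; C₋=(5.9815,-2.9752) cross=-49.023
θ=111°:   branch + wants cross > 0 → take C=(8.5124,4.7736) (cross=49.023)
θ=111°: ex = (C−B)/|BC| = (0.9946,0.1039); ey = (-0.1039,0.9946)
θ=111°: P = B + -3.30·ex + -1.40·ey = (-4.5701,1.9990)
θ=132°: B = A + 4.00·(cos132°, sin132°) = (-2.6765, 2.9726)
θ=132°: |BD| = 13.0204
θ=132°: circle(B,10.00) ∩ circle(D,5.00): a=9.3903, h=3.4384
θ=132°:   candidates: C₊=(7.2508,4.1763) cross=44.769; C₋=(5.6808,-2.5188) cross=-44.769
θ=132°:   branch + wants cross > 0 → take C=(7.2508,4.1763) (cross=44.769)
θ=132°: ex = (C−B)/|BC| = (0.9927,0.1204); ey = (-0.1204,0.9927)
θ=132°: P = B + -3.30·ex + -1.40·ey = (-5.7840,1.1855)
θ=177°: B = A + 4.00·(cos177°, sin177°) = (-3.9945, 0.2093)
θ=177°: |BD| = 13.9961
θ=177°: circle(B,10.00) ∩ circle(D,5.00): a=9.6774, h=2.5197
θ=177°:   candidates: C₊=(5.7194,2.5840) cross=35.265; C₋=(5.6441,-2.4548) cross=-35.265
θ=177°:   branch + wants cross > 0 → take C=(5.7194,2.5840) (cross=35.265)
θ=177°: ex = (C−B)/|BC| = (0.9714,0.2375); ey = (-0.2375,0.9714)
θ=177°: P = B + -3.30·ex + -1.40·ey = (-6.8677,-1.9342)
θ=190°: B = A + 4.00·(cos190°, sin190°) = (-3.9392, -0.6946)
θ=190°: |BD| = 13.9565
θ=190°: circle(B,10.00) ∩ circle(D,5.00): a=9.6652, h=2.5660
θ=190°:   candidates: C₊=(5.5863,2.3492) cross=35.812; C₋=(5.8417,-2.7764) cross=-35.812
θ=190°:   branch + wants cross > 0 → take C=(5.5863,2.3492) (cross=35.812)
θ=190°: ex = (C−B)/|BC| = (0.9525,0.3044); ey = (-0.3044,0.9525)
θ=190°: P = B + -3.30·ex + -1.40·ey = (-6.6565,-3.0326)

θ=111°: -4.57 2.00
θ=132°: -5.78 1.19
θ=177°: -6.87 -1.93
θ=190°: -6.66 -3.03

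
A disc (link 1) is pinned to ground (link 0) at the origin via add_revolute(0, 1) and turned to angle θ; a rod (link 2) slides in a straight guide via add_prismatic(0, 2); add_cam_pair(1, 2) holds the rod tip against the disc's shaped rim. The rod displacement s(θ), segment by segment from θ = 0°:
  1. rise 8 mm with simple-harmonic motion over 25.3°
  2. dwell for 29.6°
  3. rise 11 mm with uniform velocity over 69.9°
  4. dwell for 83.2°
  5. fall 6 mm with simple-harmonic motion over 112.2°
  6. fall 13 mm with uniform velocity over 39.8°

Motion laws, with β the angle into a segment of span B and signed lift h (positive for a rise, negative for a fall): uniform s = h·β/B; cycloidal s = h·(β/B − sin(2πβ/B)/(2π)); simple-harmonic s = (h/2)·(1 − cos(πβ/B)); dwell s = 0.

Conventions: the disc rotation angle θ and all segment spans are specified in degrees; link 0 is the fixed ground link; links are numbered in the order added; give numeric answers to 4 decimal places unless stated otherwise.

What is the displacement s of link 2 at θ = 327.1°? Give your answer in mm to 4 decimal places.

segment 1 (0° to 25.3°, simple-harmonic, h = 8) is passed completely: s = 0.0000 + (8) = 8.0000
segment 2 (25.3° to 54.9°, dwell): s unchanged at 8.0000
segment 3 (54.9° to 124.8°, uniform, h = 11) is passed completely: s = 8.0000 + (11) = 19.0000
segment 4 (124.8° to 208°, dwell): s unchanged at 19.0000
segment 5 (208° to 320.2°, simple-harmonic, h = -6) is passed completely: s = 19.0000 + (-6) = 13.0000
θ = 327.1° falls in segment 6 (320.2° to 360°, uniform, h = -13): β = 327.1 − 320.2 = 6.9°, B = 39.8°; Δs = -13·6.9/39.8 = -2.2538; s = 13.0000 − 2.2538 = 10.7462

10.7462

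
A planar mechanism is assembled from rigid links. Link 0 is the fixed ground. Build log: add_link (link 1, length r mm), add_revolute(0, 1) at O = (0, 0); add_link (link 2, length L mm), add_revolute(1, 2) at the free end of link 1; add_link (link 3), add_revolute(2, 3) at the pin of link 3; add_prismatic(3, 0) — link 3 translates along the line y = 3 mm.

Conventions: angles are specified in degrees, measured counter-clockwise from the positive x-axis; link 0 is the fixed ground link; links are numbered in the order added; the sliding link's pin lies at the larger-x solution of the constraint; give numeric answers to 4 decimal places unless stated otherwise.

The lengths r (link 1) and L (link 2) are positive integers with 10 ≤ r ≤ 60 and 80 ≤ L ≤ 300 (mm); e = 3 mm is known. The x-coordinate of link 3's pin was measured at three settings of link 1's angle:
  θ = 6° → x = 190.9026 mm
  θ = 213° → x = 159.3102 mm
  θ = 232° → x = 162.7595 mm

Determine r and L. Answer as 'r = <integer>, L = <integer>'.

constraint per measurement: (x − r cos θ)² + (r sin θ − e)² = L²
subtracting the θ₁ and θ₂ equations cancels the r² and L² terms:
r = (x₁² − x₂²) / (2[(x₁cos θ₁ + e sin θ₁) − (x₂cos θ₂ + e sin θ₂)]) = 17.0000 → r = 17
L² = (x₁ − r cos θ₁)² + (r sin θ₁ − e)² = 30276.0091 → L = 174.0000 → L = 174
check at θ₃=232°: x = 162.7595 (printed 162.7595) ✓

r = 17, L = 174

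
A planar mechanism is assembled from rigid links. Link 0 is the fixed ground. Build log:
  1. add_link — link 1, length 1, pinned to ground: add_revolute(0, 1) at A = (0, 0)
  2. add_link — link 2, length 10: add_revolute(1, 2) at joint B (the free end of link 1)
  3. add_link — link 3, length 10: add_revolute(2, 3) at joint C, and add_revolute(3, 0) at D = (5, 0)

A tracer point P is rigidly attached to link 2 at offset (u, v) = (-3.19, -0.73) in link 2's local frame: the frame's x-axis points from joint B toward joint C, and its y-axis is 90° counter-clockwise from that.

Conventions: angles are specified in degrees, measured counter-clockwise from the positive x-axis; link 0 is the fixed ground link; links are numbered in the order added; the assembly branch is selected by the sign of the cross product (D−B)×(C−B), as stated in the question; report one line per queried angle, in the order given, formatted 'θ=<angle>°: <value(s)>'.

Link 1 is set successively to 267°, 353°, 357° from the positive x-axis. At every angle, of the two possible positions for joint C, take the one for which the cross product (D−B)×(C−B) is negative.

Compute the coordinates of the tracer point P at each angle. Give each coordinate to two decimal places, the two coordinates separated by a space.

A=(0,0), D=(5.00,0)
θ=267°: B = A + 1.00·(cos267°, sin267°) = (-0.0523, -0.9986)
θ=267°: |BD| = 5.1501
θ=267°: circle(B,10.00) ∩ circle(D,10.00): a=2.5750, h=9.6628
θ=267°:   candidates: C₊=(0.6002,8.9801) cross=49.764; C₋=(4.3475,-9.9787) cross=-49.764
θ=267°:   branch - wants cross < 0 → take C=(4.3475,-9.9787) (cross=-49.764)
θ=267°: ex = (C−B)/|BC| = (0.4400,-0.8980); ey = (0.8980,0.4400)
θ=267°: P = B + -3.19·ex + -0.73·ey = (-2.1114,1.5448)
θ=353°: B = A + 1.00·(cos353°, sin353°) = (0.9925, -0.1219)
θ=353°: |BD| = 4.0093
θ=353°: circle(B,10.00) ∩ circle(D,10.00): a=2.0047, h=9.7970
θ=353°:   candidates: C₊=(2.6985,9.7315) cross=39.279; C₋=(3.2941,-9.8534) cross=-39.279
θ=353°:   branch - wants cross < 0 → take C=(3.2941,-9.8534) (cross=-39.279)
θ=353°: ex = (C−B)/|BC| = (0.2302,-0.9732); ey = (0.9732,0.2302)
θ=353°: P = B + -3.19·ex + -0.73·ey = (-0.4520,2.8145)
θ=357°: B = A + 1.00·(cos357°, sin357°) = (0.9986, -0.0523)
θ=357°: |BD| = 4.0017
θ=357°: circle(B,10.00) ∩ circle(D,10.00): a=2.0009, h=9.7978
θ=357°:   candidates: C₊=(2.8712,9.7708) cross=39.208; C₋=(3.1275,-9.8231) cross=-39.208
θ=357°:   branch - wants cross < 0 → take C=(3.1275,-9.8231) (cross=-39.208)
θ=357°: ex = (C−B)/|BC| = (0.2129,-0.9771); ey = (0.9771,0.2129)
θ=357°: P = B + -3.19·ex + -0.73·ey = (-0.3937,2.9091)

θ=267°: -2.11 1.54
θ=353°: -0.45 2.81
θ=357°: -0.39 2.91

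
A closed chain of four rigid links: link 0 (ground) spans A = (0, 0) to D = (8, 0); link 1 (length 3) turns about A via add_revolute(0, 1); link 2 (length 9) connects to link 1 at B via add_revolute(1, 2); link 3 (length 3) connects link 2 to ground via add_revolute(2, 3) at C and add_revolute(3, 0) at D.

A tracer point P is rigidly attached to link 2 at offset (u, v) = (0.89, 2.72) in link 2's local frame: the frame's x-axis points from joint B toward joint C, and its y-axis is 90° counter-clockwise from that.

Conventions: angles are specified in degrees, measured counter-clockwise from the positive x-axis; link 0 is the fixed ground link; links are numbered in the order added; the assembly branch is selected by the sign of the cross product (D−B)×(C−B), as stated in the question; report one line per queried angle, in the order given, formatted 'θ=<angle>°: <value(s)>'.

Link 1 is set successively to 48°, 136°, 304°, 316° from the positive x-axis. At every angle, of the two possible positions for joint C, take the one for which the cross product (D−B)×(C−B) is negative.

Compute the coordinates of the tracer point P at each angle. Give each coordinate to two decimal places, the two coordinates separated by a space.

A=(0,0), D=(8.00,0)
θ=48°: B = A + 3.00·(cos48°, sin48°) = (2.0074, 2.2294)
θ=48°: |BD| = 6.3939
θ=48°: circle(B,9.00) ∩ circle(D,3.00): a=8.8273, h=1.7545
θ=48°:   candidates: C₊=(10.8925,0.7959) cross=11.218; C₋=(9.6689,-2.4929) cross=-11.218
θ=48°:   branch - wants cross < 0 → take C=(9.6689,-2.4929) (cross=-11.218)
θ=48°: ex = (C−B)/|BC| = (0.8513,-0.5247); ey = (0.5247,0.8513)
θ=48°: P = B + 0.89·ex + 2.72·ey = (4.1922,4.0779)
θ=136°: B = A + 3.00·(cos136°, sin136°) = (-2.1580, 2.0840)
θ=136°: |BD| = 10.3696
θ=136°: circle(B,9.00) ∩ circle(D,3.00): a=8.6565, h=2.4628
θ=136°:   candidates: C₊=(6.8168,2.7568) cross=25.538; C₋=(5.8269,-2.0683) cross=-25.538
θ=136°:   branch - wants cross < 0 → take C=(5.8269,-2.0683) (cross=-25.538)
θ=136°: ex = (C−B)/|BC| = (0.8872,-0.4614); ey = (0.4614,0.8872)
θ=136°: P = B + 0.89·ex + 2.72·ey = (-0.1135,4.0866)
θ=304°: B = A + 3.00·(cos304°, sin304°) = (1.6776, -2.4871)
θ=304°: |BD| = 6.7940
θ=304°: circle(B,9.00) ∩ circle(D,3.00): a=8.6958, h=2.3202
θ=304°:   candidates: C₊=(8.9204,2.8553) cross=15.763; C₋=(10.6191,-1.4630) cross=-15.763
θ=304°:   branch - wants cross < 0 → take C=(10.6191,-1.4630) (cross=-15.763)
θ=304°: ex = (C−B)/|BC| = (0.9935,0.1138); ey = (-0.1138,0.9935)
θ=304°: P = B + 0.89·ex + 2.72·ey = (2.2523,0.3165)
θ=316°: B = A + 3.00·(cos316°, sin316°) = (2.1580, -2.0840)
θ=316°: |BD| = 6.2026
θ=316°: circle(B,9.00) ∩ circle(D,3.00): a=8.9053, h=1.3019
θ=316°:   candidates: C₊=(10.1082,2.1343) cross=8.075; C₋=(10.9831,-0.3181) cross=-8.075
θ=316°:   branch - wants cross < 0 → take C=(10.9831,-0.3181) (cross=-8.075)
θ=316°: ex = (C−B)/|BC| = (0.9806,0.1962); ey = (-0.1962,0.9806)
θ=316°: P = B + 0.89·ex + 2.72·ey = (2.4970,0.7578)

θ=48°: 4.19 4.08
θ=136°: -0.11 4.09
θ=304°: 2.25 0.32
θ=316°: 2.50 0.76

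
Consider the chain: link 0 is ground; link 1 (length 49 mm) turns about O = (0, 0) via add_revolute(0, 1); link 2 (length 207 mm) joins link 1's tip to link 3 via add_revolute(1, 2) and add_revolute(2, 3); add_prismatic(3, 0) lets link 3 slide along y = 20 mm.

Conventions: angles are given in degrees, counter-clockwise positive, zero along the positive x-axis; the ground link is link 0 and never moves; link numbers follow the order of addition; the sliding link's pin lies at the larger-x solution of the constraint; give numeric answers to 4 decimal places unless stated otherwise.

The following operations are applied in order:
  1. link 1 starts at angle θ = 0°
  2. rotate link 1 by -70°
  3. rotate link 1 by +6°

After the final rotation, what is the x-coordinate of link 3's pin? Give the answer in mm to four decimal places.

geometry: r = 49 mm, L = 207 mm, e = 20 mm; θ starts at 0°
rotate link 1 by -70°: θ ← 0° -70° = -70°
rotate link 1 by +6°: θ ← -70° +6° = -64°
crank pin P = (r cos θ, r sin θ) = (21.480186, -44.040908)
h = r sin θ − e = -44.040908 − 20 = -64.040908
x = r cos θ + √(L² − h²) = 21.480186 + 196.844512 = 218.324699

218.3247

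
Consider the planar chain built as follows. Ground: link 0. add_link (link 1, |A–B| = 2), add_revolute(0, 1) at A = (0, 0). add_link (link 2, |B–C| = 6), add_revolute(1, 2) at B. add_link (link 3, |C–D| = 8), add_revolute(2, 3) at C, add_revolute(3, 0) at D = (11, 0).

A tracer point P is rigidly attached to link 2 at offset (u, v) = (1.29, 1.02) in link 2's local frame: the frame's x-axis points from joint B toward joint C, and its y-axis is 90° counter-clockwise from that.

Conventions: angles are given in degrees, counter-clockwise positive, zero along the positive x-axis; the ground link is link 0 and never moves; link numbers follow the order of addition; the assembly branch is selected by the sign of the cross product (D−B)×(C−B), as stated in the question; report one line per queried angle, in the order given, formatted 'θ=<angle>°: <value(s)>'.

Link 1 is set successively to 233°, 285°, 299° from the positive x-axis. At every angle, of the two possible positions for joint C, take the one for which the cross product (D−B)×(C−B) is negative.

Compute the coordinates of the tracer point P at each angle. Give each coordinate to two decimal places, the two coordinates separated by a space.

A=(0,0), D=(11.00,0)
θ=233°: B = A + 2.00·(cos233°, sin233°) = (-1.2036, -1.5973)
θ=233°: |BD| = 12.3077
θ=233°: circle(B,6.00) ∩ circle(D,8.00): a=5.0164, h=3.2918
θ=233°:   candidates: C₊=(3.3431,2.3177) cross=40.515; C₋=(4.1975,-4.2102) cross=-40.515
θ=233°:   branch - wants cross < 0 → take C=(4.1975,-4.2102) (cross=-40.515)
θ=233°: ex = (C−B)/|BC| = (0.9002,-0.4355); ey = (0.4355,0.9002)
θ=233°: P = B + 1.29·ex + 1.02·ey = (0.4018,-1.2409)
θ=285°: B = A + 2.00·(cos285°, sin285°) = (0.5176, -1.9319)
θ=285°: |BD| = 10.6589
θ=285°: circle(B,6.00) ∩ circle(D,8.00): a=4.0160, h=4.4578
θ=285°:   candidates: C₊=(3.6592,3.1800) cross=47.515; C₋=(5.2751,-5.5879) cross=-47.515
θ=285°:   branch - wants cross < 0 → take C=(5.2751,-5.5879) (cross=-47.515)
θ=285°: ex = (C−B)/|BC| = (0.7929,-0.6093); ey = (0.6093,0.7929)
θ=285°: P = B + 1.29·ex + 1.02·ey = (2.1620,-1.9091)
θ=299°: B = A + 2.00·(cos299°, sin299°) = (0.9696, -1.7492)
θ=299°: |BD| = 10.1818
θ=299°: circle(B,6.00) ∩ circle(D,8.00): a=3.7159, h=4.7109
θ=299°:   candidates: C₊=(3.8209,3.5300) cross=47.965; C₋=(5.4396,-5.7517) cross=-47.965
θ=299°:   branch - wants cross < 0 → take C=(5.4396,-5.7517) (cross=-47.965)
θ=299°: ex = (C−B)/|BC| = (0.7450,-0.6671); ey = (0.6671,0.7450)
θ=299°: P = B + 1.29·ex + 1.02·ey = (2.6111,-1.8499)

θ=233°: 0.40 -1.24
θ=285°: 2.16 -1.91
θ=299°: 2.61 -1.85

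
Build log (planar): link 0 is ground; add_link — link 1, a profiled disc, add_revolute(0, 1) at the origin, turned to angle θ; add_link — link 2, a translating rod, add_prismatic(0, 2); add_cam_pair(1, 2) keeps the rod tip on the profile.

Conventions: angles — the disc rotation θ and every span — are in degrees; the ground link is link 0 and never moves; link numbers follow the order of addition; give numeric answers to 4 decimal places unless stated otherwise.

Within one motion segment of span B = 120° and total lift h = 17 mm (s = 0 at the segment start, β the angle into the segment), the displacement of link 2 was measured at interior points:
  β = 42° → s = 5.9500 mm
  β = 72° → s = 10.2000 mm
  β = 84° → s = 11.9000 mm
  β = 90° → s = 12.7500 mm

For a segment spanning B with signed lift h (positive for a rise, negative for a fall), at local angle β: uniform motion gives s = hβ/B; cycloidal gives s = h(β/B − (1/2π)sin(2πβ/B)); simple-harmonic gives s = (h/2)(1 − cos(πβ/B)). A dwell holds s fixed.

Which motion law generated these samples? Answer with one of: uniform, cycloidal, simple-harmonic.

candidates at β/B = r: uniform s = h·r (linear in β); cycloidal s = h·(r − sin(2πr)/(2π)); simple-harmonic s = (h/2)(1 − cos(πr))
β=42°: printed 5.9500 | uniform 5.9500, cycloidal 3.7611, simple-harmonic 4.6411
β=72°: printed 10.2000 | uniform 10.2000, cycloidal 11.7903, simple-harmonic 11.1266
β=84°: printed 11.9000 | uniform 11.9000, cycloidal 14.4732, simple-harmonic 13.4962
β=90°: printed 12.7500 | uniform 12.7500, cycloidal 15.4556, simple-harmonic 14.5104
only one law matches every sample → uniform

uniform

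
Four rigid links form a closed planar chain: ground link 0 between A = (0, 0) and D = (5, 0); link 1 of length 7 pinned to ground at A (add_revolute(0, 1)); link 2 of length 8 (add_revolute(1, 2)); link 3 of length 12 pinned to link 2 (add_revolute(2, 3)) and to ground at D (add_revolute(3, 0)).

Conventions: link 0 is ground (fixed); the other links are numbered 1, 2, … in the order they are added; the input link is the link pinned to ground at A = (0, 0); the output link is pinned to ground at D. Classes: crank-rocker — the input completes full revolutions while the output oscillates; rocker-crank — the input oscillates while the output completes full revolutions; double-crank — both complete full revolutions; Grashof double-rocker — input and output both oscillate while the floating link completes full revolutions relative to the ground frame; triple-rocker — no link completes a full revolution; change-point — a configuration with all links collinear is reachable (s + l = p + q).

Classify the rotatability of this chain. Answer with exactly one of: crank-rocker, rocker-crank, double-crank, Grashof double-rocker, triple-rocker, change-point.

lengths: ground=5, input=7, coupler=8, output=12
sorted: s=5 (shortest), l=12 (longest), p+q=15
s + l = 17 vs p + q = 15
s + l > p + q → non-Grashof → no link fully rotates → triple-rocker

triple-rocker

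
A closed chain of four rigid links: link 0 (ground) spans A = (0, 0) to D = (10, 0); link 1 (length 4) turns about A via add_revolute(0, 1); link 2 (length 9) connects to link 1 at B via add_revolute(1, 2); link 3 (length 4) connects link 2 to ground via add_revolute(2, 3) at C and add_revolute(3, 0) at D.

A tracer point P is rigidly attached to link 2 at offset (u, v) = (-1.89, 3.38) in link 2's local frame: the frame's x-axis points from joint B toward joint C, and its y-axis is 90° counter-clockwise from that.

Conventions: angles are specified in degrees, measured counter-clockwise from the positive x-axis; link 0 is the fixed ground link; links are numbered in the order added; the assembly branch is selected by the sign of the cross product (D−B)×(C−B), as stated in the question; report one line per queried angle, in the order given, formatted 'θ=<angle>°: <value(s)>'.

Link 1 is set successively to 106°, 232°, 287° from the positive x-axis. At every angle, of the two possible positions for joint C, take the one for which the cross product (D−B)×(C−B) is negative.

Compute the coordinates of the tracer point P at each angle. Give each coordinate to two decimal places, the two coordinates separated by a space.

A=(0,0), D=(10.00,0)
θ=106°: B = A + 4.00·(cos106°, sin106°) = (-1.1025, 3.8450)
θ=106°: |BD| = 11.7495
θ=106°: circle(B,9.00) ∩ circle(D,4.00): a=8.6408, h=2.5172
θ=106°:   candidates: C₊=(7.8862,3.3959) cross=29.575; C₋=(6.2387,-1.3612) cross=-29.575
θ=106°:   branch - wants cross < 0 → take C=(6.2387,-1.3612) (cross=-29.575)
θ=106°: ex = (C−B)/|BC| = (0.8157,-0.5785); ey = (0.5785,0.8157)
θ=106°: P = B + -1.89·ex + 3.38·ey = (-0.6890,7.6954)
θ=232°: B = A + 4.00·(cos232°, sin232°) = (-2.4626, -3.1520)
θ=232°: |BD| = 12.8551
θ=232°: circle(B,9.00) ∩ circle(D,4.00): a=8.9557, h=0.8917
θ=232°:   candidates: C₊=(6.0011,-0.0917) cross=11.462; C₋=(6.4383,-1.8206) cross=-11.462
θ=232°:   branch - wants cross < 0 → take C=(6.4383,-1.8206) (cross=-11.462)
θ=232°: ex = (C−B)/|BC| = (0.9890,0.1479); ey = (-0.1479,0.9890)
θ=232°: P = B + -1.89·ex + 3.38·ey = (-4.8319,-0.0889)
θ=287°: B = A + 4.00·(cos287°, sin287°) = (1.1695, -3.8252)
θ=287°: |BD| = 9.6234
θ=287°: circle(B,9.00) ∩ circle(D,4.00): a=8.1889, h=3.7339
θ=287°:   candidates: C₊=(7.1995,2.8560) cross=35.933; C₋=(10.1679,-3.9965) cross=-35.933
θ=287°:   branch - wants cross < 0 → take C=(10.1679,-3.9965) (cross=-35.933)
θ=287°: ex = (C−B)/|BC| = (0.9998,-0.0190); ey = (0.0190,0.9998)
θ=287°: P = B + -1.89·ex + 3.38·ey = (-0.6559,-0.4099)

θ=106°: -0.69 7.70
θ=232°: -4.83 -0.09
θ=287°: -0.66 -0.41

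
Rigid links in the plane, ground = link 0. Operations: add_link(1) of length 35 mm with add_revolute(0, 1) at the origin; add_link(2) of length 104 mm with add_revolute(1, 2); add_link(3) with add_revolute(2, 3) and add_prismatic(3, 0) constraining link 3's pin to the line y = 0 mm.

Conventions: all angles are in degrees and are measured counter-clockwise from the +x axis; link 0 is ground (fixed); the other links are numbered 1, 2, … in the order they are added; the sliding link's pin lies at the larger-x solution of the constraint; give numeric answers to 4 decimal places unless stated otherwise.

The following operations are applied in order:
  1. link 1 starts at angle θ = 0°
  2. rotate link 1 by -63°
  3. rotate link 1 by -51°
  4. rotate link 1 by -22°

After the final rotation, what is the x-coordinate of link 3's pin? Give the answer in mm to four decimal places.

geometry: r = 35 mm, L = 104 mm, e = 0 mm; θ starts at 0°
rotate link 1 by -63°: θ ← 0° -63° = -63°
rotate link 1 by -51°: θ ← -63° -51° = -114°
rotate link 1 by -22°: θ ← -114° -22° = -136°
crank pin P = (r cos θ, r sin θ) = (-25.176893, -24.313043)
h = r sin θ − e = -24.313043 − 0 = -24.313043
x = r cos θ + √(L² − h²) = -25.176893 + 101.118129 = 75.941236

75.9412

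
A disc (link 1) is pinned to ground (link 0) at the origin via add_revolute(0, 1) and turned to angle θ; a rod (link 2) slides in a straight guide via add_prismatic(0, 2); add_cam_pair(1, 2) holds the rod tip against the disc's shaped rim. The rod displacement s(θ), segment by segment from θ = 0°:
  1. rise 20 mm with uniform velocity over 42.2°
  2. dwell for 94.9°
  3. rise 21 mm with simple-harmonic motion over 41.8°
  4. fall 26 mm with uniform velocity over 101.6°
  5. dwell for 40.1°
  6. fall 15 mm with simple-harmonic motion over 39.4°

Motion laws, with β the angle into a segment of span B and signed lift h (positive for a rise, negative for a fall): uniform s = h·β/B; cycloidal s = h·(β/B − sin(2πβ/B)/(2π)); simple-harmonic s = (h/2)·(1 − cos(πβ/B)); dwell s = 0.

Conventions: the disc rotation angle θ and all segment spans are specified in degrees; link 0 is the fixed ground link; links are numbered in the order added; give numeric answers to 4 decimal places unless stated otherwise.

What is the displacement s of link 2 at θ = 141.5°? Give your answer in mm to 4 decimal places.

segment 1 (0° to 42.2°, uniform, h = 20) is passed completely: s = 0.0000 + (20) = 20.0000
segment 2 (42.2° to 137.1°, dwell): s unchanged at 20.0000
θ = 141.5° falls in segment 3 (137.1° to 178.9°, simple-harmonic, h = 21): β = 141.5 − 137.1 = 4.4°, B = 41.8°; Δs = 21/2·(1 − cos(π·0.1053)) = 0.5689; s = 20.0000 + 0.5689 = 20.5689

20.5689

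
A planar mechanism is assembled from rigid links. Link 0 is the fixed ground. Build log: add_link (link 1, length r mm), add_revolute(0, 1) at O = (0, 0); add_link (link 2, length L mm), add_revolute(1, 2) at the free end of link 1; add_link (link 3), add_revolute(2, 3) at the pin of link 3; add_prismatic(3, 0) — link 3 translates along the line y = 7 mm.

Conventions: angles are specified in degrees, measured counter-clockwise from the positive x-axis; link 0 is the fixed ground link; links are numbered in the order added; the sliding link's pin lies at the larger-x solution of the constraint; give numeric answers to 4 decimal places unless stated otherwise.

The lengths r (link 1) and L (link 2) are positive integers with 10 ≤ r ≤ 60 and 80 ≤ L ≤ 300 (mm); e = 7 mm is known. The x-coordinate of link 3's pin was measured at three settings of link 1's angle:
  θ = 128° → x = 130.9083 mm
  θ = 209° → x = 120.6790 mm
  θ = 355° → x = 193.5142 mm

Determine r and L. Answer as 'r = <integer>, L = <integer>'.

constraint per measurement: (x − r cos θ)² + (r sin θ − e)² = L²
subtracting the θ₁ and θ₂ equations cancels the r² and L² terms:
r = (x₁² − x₂²) / (2[(x₁cos θ₁ + e sin θ₁) − (x₂cos θ₂ + e sin θ₂)]) = 37.9999 → r = 38
L² = (x₁ − r cos θ₁)² + (r sin θ₁ − e)² = 24335.9963 → L = 156.0000 → L = 156
check at θ₃=355°: x = 193.5142 (printed 193.5142) ✓

r = 38, L = 156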